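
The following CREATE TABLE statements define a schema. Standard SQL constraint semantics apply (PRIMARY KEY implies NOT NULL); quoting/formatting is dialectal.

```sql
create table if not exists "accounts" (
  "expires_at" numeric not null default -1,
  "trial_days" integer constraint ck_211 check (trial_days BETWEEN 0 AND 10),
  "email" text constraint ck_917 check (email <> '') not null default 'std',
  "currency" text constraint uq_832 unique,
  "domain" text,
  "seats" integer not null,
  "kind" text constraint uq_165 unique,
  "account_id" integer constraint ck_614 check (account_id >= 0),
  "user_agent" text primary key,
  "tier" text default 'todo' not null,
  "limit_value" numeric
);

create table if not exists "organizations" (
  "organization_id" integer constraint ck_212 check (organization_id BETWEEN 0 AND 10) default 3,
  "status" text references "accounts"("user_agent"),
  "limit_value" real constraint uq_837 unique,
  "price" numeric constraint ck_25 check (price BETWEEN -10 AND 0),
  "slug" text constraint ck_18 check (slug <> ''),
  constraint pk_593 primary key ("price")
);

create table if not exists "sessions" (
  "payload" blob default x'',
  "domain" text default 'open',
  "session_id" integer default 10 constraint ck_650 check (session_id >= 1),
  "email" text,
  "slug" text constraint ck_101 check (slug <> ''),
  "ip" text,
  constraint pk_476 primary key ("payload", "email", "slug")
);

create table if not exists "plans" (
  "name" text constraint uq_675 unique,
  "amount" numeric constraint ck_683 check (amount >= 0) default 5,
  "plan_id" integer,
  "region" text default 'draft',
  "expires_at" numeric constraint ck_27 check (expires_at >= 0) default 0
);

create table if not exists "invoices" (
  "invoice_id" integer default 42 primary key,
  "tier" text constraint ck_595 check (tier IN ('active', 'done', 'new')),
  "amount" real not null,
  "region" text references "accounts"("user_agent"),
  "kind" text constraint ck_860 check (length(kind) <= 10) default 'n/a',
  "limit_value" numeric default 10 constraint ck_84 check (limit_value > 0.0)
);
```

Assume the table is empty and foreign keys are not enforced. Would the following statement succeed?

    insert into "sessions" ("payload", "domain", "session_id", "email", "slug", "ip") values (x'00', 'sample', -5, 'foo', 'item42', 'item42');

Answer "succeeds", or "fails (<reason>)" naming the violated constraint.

The value -5 for session_id violates CHECK (session_id >= 1).

fails (CHECK on session_id)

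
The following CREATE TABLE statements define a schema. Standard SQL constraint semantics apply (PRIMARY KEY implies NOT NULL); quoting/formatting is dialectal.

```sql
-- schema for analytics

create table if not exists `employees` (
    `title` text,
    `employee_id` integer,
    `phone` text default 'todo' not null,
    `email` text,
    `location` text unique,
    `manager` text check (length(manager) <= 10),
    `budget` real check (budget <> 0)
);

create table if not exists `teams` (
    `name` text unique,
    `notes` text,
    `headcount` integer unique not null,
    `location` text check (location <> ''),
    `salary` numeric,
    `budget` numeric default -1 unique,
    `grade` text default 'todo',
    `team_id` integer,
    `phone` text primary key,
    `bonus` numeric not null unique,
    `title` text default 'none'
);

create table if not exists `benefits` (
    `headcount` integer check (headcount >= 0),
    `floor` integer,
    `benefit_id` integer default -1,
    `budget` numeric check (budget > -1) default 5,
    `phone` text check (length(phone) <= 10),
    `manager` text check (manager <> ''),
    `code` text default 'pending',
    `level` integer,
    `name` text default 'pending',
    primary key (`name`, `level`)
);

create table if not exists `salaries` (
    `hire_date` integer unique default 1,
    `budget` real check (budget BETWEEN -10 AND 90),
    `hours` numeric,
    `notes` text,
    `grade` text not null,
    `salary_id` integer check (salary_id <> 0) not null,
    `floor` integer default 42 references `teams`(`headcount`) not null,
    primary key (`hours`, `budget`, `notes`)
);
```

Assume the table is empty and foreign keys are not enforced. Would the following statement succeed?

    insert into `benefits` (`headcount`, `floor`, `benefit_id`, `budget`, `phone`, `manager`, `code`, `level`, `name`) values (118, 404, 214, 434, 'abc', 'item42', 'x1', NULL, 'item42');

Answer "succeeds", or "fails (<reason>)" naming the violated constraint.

fails (NOT NULL on level)

level is explicitly set to NULL, but level is part of the PRIMARY KEY (implied NOT NULL).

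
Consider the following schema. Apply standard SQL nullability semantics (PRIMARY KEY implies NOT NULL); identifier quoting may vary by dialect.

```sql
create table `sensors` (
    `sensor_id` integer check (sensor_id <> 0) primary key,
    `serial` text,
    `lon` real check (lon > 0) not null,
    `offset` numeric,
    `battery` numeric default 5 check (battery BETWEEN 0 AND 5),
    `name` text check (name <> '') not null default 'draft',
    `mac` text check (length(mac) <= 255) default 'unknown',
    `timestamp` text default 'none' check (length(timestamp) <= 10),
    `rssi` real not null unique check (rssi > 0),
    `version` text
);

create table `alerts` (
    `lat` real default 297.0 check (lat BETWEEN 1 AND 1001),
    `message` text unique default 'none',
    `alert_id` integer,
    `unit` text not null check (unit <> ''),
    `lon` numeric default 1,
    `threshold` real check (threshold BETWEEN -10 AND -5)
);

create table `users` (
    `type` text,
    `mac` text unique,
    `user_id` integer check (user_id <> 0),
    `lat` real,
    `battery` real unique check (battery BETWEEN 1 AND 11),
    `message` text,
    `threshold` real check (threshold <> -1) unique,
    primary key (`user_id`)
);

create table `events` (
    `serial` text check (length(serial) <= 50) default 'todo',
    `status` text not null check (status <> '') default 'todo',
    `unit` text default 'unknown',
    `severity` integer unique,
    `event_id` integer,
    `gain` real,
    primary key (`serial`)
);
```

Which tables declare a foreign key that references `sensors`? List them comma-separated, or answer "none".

No REFERENCES clause anywhere in the schema names sensors.

none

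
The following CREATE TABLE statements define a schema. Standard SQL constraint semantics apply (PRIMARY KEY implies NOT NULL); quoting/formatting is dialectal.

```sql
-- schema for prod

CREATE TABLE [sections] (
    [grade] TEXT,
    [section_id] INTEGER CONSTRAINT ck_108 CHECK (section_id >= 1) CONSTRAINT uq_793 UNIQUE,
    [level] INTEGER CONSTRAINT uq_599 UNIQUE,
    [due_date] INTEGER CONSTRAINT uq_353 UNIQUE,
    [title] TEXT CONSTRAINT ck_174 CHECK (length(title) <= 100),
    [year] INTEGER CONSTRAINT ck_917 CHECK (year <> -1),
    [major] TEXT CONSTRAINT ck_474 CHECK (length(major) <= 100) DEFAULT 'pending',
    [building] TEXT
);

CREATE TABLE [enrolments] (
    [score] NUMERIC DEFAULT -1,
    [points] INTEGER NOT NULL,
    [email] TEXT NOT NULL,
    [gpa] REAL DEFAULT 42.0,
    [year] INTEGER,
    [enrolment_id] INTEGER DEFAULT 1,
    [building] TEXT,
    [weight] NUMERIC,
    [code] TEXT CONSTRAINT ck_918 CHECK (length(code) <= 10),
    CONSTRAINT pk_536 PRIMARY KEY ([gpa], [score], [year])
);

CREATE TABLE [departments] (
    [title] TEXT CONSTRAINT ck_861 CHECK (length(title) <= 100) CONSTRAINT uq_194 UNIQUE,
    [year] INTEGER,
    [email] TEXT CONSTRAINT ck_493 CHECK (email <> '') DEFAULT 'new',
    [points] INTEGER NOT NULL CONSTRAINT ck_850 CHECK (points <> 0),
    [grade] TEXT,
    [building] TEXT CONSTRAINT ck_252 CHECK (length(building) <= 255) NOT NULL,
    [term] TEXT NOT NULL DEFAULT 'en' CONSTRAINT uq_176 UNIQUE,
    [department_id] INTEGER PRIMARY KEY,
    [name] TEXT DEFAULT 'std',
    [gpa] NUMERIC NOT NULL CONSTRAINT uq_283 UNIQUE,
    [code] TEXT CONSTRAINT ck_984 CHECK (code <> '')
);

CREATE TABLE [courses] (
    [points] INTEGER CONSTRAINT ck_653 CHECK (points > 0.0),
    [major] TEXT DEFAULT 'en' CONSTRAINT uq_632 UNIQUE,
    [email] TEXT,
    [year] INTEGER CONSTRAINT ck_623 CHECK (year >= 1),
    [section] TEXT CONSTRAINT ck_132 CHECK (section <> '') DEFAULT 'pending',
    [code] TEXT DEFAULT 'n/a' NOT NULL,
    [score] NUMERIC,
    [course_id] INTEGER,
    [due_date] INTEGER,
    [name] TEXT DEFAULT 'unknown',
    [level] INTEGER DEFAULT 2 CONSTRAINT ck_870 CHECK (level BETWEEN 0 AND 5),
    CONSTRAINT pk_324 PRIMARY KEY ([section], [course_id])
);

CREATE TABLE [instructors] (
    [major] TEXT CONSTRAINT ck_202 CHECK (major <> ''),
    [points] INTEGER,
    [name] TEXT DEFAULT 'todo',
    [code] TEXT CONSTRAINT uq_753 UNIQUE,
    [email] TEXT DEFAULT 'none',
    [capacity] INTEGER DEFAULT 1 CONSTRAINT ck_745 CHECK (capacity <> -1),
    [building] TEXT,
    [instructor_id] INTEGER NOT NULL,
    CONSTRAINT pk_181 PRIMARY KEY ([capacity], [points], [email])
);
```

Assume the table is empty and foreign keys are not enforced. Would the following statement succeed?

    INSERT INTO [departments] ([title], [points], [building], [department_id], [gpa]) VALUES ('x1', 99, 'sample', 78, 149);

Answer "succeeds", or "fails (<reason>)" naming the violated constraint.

NOT NULL columns: building is supplied; department_id is supplied; gpa is supplied; points is supplied; term defaults to 'en'.
CHECK constraints: 'x1' satisfies (length(title) <= 100); 99 satisfies (points <> 0); 'sample' satisfies (length(building) <= 255).
No constraint is violated.

succeeds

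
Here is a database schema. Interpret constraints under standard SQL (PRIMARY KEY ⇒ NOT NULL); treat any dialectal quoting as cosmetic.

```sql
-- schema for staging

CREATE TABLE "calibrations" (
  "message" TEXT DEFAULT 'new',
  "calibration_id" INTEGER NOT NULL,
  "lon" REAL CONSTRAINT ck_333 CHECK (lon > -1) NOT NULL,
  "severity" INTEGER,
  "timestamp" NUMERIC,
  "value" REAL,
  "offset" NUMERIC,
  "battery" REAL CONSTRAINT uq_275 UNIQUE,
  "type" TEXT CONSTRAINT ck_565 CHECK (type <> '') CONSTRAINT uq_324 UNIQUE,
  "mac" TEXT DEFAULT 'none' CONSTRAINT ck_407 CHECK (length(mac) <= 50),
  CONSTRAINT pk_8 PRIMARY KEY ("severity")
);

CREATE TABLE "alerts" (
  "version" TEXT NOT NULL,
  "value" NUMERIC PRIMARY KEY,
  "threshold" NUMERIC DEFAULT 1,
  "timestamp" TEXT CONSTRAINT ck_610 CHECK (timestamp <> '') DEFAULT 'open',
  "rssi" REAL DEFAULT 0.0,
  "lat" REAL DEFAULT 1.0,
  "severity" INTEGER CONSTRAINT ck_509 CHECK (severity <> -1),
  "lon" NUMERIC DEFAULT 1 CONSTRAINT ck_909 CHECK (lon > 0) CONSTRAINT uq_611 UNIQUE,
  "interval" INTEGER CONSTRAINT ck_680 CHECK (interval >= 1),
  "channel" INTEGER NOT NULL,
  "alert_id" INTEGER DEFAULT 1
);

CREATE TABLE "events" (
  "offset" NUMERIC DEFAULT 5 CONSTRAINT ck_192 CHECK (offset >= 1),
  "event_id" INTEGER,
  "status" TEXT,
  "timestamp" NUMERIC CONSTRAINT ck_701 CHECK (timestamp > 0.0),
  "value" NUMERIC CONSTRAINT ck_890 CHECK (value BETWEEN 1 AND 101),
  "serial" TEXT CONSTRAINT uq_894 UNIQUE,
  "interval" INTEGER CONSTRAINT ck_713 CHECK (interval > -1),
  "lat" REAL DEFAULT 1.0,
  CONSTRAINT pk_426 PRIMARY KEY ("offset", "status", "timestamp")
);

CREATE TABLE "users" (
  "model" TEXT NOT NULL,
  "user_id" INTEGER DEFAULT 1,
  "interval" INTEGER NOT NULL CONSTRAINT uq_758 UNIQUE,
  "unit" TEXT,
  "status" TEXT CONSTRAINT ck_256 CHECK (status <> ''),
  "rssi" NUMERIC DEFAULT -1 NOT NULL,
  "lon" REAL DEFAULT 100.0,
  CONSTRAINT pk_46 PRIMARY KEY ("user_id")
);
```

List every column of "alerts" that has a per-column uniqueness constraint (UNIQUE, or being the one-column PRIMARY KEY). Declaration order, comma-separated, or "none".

value, lon

- version: no UNIQUE or single-column PK constraint.
- value: single-column PRIMARY KEY → unique.
- threshold: no UNIQUE or single-column PK constraint.
- timestamp: no UNIQUE or single-column PK constraint.
- rssi: no UNIQUE or single-column PK constraint.
- lat: no UNIQUE or single-column PK constraint.
- severity: no UNIQUE or single-column PK constraint.
- lon: declared UNIQUE → unique.
- interval: no UNIQUE or single-column PK constraint.
- channel: no UNIQUE or single-column PK constraint.
- alert_id: no UNIQUE or single-column PK constraint.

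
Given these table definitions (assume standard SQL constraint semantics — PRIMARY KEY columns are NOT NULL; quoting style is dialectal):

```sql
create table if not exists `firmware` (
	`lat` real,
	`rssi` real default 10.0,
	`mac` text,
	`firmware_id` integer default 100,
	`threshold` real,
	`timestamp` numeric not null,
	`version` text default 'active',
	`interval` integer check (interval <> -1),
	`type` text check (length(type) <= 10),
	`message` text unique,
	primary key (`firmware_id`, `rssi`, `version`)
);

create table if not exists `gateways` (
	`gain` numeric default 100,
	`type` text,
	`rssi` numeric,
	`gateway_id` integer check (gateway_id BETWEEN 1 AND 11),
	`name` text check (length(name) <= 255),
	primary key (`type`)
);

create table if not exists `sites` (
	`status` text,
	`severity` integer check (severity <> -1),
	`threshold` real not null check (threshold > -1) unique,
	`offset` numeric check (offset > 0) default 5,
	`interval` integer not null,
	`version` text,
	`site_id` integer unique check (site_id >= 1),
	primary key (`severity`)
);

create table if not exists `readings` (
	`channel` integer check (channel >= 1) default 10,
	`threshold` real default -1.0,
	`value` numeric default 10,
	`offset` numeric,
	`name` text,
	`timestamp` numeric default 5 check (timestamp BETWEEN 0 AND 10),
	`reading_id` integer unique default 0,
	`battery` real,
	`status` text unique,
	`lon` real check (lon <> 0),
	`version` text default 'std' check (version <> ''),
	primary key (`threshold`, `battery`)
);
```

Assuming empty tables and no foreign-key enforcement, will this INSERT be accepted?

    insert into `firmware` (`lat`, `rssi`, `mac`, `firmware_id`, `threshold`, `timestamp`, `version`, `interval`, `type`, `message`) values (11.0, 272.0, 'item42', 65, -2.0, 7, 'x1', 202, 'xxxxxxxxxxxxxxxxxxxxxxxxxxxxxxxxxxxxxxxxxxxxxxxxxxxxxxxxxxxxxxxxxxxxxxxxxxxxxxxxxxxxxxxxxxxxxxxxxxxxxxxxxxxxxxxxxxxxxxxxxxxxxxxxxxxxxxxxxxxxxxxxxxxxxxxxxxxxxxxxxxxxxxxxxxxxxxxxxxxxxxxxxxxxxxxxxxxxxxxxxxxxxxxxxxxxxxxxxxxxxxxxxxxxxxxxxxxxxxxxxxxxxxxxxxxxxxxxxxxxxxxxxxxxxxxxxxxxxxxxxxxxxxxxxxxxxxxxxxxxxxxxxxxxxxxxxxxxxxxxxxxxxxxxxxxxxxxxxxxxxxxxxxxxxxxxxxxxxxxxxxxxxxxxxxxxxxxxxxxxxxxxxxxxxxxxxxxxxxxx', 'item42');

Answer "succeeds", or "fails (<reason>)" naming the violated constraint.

fails (CHECK on type)

The value 'xxxxxxxxxxxxxxxxxxxxxxxxxxxxxxxxxxxxxxxxxxxxxxxxxxxxxxxxxxxxxxxxxxxxxxxxxxxxxxxxxxxxxxxxxxxxxxxxxxxxxxxxxxxxxxxxxxxxxxxxxxxxxxxxxxxxxxxxxxxxxxxxxxxxxxxxxxxxxxxxxxxxxxxxxxxxxxxxxxxxxxxxxxxxxxxxxxxxxxxxxxxxxxxxxxxxxxxxxxxxxxxxxxxxxxxxxxxxxxxxxxxxxxxxxxxxxxxxxxxxxxxxxxxxxxxxxxxxxxxxxxxxxxxxxxxxxxxxxxxxxxxxxxxxxxxxxxxxxxxxxxxxxxxxxxxxxxxxxxxxxxxxxxxxxxxxxxxxxxxxxxxxxxxxxxxxxxxxxxxxxxxxxxxxxxxxxxxxxxxx' for type violates CHECK (length(type) <= 10).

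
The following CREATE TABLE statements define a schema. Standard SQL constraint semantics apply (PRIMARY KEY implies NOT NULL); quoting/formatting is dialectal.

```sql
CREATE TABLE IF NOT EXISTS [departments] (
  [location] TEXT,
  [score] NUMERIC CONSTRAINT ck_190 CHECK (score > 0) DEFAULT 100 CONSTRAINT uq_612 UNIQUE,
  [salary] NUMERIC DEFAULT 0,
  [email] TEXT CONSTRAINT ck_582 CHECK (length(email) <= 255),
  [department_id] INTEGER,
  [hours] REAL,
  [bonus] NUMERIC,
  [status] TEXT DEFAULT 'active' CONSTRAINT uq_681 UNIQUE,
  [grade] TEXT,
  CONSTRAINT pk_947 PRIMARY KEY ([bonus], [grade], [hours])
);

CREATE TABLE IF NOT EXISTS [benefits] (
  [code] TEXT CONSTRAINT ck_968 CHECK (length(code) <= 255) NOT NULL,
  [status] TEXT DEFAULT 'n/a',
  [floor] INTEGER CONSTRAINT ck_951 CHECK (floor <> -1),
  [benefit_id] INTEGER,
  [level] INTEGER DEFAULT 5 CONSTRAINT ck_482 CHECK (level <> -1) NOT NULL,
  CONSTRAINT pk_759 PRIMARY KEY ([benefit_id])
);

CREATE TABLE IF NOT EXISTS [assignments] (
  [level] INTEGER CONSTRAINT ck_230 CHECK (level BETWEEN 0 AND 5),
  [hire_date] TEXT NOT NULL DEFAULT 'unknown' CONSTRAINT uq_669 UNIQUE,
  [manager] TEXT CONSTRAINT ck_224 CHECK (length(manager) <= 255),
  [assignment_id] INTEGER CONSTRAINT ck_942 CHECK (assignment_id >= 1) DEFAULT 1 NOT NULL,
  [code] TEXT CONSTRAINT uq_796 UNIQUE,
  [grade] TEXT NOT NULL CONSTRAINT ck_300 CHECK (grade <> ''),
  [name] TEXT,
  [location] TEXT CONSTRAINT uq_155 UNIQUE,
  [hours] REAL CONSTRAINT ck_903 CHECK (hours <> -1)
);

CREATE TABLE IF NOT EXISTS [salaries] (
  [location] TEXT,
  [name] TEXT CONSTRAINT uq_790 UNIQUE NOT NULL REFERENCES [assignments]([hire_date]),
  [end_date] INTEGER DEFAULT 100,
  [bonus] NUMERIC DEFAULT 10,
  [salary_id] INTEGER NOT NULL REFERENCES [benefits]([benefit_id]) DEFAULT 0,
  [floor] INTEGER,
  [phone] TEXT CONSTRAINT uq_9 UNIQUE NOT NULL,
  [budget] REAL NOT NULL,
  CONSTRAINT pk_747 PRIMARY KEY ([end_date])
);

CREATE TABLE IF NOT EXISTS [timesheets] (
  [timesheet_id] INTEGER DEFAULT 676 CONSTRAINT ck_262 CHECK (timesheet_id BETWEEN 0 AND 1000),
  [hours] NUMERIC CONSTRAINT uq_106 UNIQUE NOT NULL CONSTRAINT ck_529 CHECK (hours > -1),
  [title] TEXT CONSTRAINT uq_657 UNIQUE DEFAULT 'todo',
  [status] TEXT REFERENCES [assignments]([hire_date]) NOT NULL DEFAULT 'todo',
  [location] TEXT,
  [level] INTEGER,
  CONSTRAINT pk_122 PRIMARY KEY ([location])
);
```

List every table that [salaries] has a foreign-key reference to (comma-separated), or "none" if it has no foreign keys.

- name REFERENCES assignments(hire_date).
- salary_id REFERENCES benefits(benefit_id).

assignments, benefits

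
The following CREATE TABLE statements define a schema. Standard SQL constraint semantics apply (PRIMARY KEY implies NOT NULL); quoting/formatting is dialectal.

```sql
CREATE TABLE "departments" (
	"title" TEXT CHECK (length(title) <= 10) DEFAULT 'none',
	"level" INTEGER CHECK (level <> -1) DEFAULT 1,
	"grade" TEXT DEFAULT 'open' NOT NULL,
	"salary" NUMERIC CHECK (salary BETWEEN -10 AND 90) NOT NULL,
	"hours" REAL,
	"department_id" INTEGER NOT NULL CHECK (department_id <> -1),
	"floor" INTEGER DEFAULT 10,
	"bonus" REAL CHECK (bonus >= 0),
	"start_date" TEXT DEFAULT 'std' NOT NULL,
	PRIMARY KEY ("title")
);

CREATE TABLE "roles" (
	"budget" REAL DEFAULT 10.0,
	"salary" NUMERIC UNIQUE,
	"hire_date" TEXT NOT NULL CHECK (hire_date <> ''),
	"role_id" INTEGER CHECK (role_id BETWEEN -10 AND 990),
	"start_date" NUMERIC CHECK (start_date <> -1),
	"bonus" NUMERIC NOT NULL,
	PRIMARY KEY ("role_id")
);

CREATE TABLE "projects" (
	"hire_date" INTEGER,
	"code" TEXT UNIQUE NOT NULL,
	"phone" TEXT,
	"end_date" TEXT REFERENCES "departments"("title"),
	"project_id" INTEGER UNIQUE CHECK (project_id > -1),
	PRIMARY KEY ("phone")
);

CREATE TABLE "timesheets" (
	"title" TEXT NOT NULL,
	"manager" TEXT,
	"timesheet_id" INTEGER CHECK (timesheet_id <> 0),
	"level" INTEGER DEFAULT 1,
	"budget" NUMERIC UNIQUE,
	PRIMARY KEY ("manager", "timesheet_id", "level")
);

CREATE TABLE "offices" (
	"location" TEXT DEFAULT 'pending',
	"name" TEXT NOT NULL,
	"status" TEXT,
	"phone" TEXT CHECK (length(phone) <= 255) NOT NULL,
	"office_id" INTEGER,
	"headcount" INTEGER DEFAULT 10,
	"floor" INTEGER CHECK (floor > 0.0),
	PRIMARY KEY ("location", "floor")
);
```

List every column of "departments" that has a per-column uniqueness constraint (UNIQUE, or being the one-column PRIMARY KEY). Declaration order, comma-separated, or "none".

- title: single-column PRIMARY KEY → unique.
- level: no UNIQUE or single-column PK constraint.
- grade: no UNIQUE or single-column PK constraint.
- salary: no UNIQUE or single-column PK constraint.
- hours: no UNIQUE or single-column PK constraint.
- department_id: no UNIQUE or single-column PK constraint.
- floor: no UNIQUE or single-column PK constraint.
- bonus: no UNIQUE or single-column PK constraint.
- start_date: no UNIQUE or single-column PK constraint.

title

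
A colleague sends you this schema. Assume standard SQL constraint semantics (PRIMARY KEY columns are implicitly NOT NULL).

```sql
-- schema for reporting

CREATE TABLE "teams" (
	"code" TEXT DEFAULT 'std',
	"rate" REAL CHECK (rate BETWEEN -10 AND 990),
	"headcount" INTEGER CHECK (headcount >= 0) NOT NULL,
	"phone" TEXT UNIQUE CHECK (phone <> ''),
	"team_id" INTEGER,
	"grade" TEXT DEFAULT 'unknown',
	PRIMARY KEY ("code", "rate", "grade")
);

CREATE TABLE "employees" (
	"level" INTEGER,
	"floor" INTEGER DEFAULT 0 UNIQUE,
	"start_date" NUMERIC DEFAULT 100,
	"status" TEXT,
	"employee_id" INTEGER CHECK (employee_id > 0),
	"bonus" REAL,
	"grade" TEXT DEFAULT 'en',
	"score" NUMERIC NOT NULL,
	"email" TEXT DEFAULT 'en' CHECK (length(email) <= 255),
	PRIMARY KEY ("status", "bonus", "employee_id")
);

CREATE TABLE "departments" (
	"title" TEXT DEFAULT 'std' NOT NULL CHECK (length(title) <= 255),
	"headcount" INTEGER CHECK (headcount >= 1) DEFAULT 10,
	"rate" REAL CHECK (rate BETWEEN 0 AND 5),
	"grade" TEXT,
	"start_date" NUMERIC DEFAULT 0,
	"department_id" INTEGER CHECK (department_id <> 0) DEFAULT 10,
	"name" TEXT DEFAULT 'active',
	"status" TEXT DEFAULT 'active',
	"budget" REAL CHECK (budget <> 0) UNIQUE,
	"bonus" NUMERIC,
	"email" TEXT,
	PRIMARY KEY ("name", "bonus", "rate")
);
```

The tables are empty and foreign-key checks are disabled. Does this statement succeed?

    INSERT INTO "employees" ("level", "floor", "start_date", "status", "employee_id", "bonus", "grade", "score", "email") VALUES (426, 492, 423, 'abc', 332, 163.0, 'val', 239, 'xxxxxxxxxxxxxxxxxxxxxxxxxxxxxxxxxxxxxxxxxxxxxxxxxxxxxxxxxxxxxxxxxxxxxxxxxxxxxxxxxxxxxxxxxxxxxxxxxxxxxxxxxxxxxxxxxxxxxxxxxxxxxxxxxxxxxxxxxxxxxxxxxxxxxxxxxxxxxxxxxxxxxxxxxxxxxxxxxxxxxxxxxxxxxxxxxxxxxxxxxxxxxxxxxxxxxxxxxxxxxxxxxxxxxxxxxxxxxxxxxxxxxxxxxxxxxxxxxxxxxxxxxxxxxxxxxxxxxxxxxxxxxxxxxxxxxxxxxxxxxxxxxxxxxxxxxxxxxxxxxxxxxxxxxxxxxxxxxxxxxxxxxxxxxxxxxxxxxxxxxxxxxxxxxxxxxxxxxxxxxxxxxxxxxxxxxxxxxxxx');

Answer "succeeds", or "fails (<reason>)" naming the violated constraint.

The value 'xxxxxxxxxxxxxxxxxxxxxxxxxxxxxxxxxxxxxxxxxxxxxxxxxxxxxxxxxxxxxxxxxxxxxxxxxxxxxxxxxxxxxxxxxxxxxxxxxxxxxxxxxxxxxxxxxxxxxxxxxxxxxxxxxxxxxxxxxxxxxxxxxxxxxxxxxxxxxxxxxxxxxxxxxxxxxxxxxxxxxxxxxxxxxxxxxxxxxxxxxxxxxxxxxxxxxxxxxxxxxxxxxxxxxxxxxxxxxxxxxxxxxxxxxxxxxxxxxxxxxxxxxxxxxxxxxxxxxxxxxxxxxxxxxxxxxxxxxxxxxxxxxxxxxxxxxxxxxxxxxxxxxxxxxxxxxxxxxxxxxxxxxxxxxxxxxxxxxxxxxxxxxxxxxxxxxxxxxxxxxxxxxxxxxxxxxxxxxxxx' for email violates CHECK (length(email) <= 255).

fails (CHECK on email)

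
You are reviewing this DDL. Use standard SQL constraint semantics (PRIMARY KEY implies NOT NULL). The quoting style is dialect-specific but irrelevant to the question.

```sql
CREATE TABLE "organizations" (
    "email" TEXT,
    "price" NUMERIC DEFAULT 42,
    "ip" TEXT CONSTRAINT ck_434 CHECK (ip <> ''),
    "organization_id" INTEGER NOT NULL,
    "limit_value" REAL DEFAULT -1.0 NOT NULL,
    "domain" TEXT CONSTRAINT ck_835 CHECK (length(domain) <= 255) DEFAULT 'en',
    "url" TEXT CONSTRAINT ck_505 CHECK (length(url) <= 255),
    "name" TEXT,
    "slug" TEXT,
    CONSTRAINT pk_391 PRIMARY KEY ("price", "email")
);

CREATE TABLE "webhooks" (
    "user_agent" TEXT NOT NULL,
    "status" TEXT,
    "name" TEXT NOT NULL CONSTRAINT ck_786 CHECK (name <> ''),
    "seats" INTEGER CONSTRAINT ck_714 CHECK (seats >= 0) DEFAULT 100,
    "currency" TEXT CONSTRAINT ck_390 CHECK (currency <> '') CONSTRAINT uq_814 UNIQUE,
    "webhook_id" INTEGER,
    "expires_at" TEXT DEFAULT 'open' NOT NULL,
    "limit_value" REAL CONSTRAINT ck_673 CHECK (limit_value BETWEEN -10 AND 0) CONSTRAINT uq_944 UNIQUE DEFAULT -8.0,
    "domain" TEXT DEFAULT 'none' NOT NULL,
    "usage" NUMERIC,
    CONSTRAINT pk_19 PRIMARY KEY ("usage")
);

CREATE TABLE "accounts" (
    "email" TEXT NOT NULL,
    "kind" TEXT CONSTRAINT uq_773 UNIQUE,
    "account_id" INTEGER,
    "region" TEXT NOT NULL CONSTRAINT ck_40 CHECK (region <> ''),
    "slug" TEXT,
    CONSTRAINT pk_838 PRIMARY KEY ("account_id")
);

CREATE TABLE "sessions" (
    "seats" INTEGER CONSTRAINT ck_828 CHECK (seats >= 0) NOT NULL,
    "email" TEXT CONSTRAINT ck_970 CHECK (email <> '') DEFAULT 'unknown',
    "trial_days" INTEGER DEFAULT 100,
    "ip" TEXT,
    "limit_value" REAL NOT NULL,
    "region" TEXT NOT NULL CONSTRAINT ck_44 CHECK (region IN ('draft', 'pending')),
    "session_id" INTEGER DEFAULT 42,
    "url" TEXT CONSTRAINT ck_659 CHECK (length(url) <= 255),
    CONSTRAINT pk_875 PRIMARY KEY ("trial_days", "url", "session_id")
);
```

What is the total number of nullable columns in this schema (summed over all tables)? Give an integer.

organizations: 5 nullable (ip, domain, url, name, slug — PK (price, email) and explicit NOT NULL columns excluded).
webhooks: 5 nullable (status, seats, currency, webhook_id, limit_value — PK (usage) and explicit NOT NULL columns excluded).
accounts: 2 nullable (kind, slug — PK (account_id) and explicit NOT NULL columns excluded).
sessions: 2 nullable (email, ip — PK (trial_days, url, session_id) and explicit NOT NULL columns excluded).
Total: 5 + 5 + 2 + 2 = 14.

14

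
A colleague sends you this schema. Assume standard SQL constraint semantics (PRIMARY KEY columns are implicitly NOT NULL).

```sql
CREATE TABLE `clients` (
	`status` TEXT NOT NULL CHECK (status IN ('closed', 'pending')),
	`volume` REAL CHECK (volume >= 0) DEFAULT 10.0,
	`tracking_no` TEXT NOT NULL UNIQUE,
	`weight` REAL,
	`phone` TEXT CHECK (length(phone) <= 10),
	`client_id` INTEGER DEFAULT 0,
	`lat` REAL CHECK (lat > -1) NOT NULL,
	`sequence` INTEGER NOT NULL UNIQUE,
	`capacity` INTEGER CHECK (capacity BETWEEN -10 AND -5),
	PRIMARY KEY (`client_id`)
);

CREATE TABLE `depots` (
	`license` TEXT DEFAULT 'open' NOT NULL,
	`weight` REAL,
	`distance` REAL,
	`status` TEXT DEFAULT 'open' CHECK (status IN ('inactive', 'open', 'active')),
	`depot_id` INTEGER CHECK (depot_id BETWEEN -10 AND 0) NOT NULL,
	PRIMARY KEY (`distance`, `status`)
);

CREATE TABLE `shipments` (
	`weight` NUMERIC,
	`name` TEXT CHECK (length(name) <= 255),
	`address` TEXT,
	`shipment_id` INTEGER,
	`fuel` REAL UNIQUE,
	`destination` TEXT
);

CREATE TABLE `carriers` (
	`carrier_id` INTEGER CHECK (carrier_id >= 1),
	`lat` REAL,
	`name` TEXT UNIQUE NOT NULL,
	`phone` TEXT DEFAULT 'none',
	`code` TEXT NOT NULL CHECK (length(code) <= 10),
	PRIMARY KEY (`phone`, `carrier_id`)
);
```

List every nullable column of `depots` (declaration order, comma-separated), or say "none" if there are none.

- license: declared NOT NULL → not nullable.
- weight: no NOT NULL constraint applies → nullable.
- distance: part of the PRIMARY KEY, which implies NOT NULL → not nullable.
- status: part of the PRIMARY KEY, which implies NOT NULL → not nullable.
- depot_id: declared NOT NULL → not nullable.

weight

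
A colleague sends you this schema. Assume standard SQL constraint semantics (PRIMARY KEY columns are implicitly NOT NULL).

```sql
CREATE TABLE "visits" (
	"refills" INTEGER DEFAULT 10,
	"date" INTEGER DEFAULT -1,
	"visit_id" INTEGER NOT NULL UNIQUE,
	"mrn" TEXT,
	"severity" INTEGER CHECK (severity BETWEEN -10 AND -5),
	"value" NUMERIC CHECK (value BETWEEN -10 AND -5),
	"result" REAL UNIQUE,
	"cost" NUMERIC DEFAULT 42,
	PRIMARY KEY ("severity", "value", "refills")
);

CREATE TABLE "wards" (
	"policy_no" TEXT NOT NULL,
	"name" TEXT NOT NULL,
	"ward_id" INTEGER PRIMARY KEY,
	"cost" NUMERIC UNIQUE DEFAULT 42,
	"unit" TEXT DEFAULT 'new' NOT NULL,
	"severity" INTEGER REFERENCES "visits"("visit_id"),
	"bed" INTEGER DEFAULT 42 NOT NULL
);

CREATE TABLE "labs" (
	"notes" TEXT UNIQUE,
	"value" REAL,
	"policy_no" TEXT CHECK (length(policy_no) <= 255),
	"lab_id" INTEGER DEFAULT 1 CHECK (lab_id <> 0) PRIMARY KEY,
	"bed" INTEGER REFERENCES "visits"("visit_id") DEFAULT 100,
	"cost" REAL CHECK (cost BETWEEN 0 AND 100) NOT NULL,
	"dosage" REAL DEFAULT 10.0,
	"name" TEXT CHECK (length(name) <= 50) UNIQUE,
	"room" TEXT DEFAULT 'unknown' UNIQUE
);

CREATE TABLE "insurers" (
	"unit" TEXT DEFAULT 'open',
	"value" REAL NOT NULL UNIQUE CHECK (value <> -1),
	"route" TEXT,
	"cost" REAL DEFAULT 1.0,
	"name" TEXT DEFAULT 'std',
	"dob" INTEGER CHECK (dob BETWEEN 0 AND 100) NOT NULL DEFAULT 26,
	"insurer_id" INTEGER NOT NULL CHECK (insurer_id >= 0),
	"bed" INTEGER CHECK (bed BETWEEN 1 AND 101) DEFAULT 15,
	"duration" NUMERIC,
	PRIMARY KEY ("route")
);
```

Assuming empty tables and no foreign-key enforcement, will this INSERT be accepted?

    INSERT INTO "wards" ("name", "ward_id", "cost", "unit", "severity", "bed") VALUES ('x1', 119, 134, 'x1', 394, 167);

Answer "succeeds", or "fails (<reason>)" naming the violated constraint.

fails (NOT NULL on policy_no)

policy_no is omitted from the column list and has no DEFAULT, so it would receive NULL.
But policy_no is declared NOT NULL.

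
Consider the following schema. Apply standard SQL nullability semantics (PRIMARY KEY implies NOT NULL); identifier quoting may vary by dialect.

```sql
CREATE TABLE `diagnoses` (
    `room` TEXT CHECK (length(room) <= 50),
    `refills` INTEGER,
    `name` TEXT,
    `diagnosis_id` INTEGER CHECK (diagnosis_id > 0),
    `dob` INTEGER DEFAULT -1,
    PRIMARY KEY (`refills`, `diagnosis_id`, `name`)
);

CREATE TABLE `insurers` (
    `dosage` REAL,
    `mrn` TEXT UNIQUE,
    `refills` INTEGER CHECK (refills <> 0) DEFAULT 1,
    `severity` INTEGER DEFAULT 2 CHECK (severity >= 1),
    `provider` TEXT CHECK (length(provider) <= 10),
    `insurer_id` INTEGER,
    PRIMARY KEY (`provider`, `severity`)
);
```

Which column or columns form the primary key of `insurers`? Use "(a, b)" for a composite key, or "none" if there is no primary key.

A table-level PRIMARY KEY clause names 2 columns: provider, severity.
This is a composite key — the combination is unique, not each column individually.

(provider, severity)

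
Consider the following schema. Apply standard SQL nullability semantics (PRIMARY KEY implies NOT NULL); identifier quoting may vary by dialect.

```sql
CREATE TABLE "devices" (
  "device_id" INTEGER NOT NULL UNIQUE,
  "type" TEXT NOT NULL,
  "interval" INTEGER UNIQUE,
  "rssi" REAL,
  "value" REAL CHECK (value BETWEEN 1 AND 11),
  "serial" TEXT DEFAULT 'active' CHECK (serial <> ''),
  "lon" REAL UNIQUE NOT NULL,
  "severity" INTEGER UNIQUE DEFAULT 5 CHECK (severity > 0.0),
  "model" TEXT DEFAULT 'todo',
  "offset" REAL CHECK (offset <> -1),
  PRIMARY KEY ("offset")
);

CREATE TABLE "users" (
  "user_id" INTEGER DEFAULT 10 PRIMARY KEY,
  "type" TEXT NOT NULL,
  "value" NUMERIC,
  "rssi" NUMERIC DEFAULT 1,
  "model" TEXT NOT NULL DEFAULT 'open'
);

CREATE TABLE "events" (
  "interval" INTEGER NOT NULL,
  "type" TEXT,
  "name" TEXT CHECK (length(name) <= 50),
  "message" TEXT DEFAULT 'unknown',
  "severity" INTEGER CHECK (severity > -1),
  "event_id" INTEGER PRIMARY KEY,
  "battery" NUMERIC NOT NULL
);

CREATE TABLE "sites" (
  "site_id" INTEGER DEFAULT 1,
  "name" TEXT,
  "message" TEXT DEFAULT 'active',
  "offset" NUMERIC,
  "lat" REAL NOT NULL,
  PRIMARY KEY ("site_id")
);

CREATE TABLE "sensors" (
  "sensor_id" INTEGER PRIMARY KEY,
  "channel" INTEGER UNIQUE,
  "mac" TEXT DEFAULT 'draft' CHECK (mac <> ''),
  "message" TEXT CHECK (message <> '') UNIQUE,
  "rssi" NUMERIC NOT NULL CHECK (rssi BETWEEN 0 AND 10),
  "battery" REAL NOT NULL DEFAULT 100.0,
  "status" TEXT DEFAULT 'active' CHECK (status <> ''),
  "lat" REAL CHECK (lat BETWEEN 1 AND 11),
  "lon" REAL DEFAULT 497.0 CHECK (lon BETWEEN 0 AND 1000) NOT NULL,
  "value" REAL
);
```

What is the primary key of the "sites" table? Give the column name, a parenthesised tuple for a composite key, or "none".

site_id is declared PRIMARY KEY as a table-level PRIMARY KEY clause.

site_id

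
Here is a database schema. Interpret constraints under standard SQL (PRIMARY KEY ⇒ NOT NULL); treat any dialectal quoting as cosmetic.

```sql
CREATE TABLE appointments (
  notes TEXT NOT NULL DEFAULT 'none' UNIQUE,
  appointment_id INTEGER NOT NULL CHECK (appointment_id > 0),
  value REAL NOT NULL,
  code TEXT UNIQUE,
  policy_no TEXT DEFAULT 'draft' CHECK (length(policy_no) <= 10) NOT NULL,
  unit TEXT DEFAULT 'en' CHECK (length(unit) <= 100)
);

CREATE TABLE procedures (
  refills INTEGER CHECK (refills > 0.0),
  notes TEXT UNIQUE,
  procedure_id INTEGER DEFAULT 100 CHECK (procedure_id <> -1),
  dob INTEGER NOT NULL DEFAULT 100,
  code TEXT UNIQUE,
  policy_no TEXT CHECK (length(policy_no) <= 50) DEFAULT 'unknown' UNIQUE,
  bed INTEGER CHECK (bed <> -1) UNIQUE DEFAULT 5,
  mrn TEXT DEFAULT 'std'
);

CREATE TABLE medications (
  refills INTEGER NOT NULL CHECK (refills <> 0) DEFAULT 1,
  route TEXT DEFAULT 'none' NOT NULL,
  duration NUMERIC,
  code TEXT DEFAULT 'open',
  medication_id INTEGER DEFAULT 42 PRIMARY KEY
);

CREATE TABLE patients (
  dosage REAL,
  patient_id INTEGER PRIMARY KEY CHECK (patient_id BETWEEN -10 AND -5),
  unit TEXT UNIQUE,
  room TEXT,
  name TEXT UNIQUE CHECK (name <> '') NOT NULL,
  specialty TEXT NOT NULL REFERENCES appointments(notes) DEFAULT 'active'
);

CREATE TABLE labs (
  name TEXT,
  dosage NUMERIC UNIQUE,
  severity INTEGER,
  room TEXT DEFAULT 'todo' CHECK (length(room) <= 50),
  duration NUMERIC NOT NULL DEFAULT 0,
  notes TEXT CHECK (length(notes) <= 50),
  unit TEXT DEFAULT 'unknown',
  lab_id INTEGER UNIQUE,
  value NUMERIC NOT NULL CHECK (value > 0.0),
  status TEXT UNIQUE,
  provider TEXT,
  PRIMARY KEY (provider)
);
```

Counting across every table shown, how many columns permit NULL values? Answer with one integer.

appointments: 2 nullable (code, unit — PK none and explicit NOT NULL columns excluded).
procedures: 7 nullable (refills, notes, procedure_id, code, policy_no, bed, mrn — PK none and explicit NOT NULL columns excluded).
medications: 2 nullable (duration, code — PK (medication_id) and explicit NOT NULL columns excluded).
patients: 3 nullable (dosage, unit, room — PK (patient_id) and explicit NOT NULL columns excluded).
labs: 8 nullable (name, dosage, severity, room, notes, unit, lab_id, status — PK (provider) and explicit NOT NULL columns excluded).
Total: 2 + 7 + 2 + 3 + 8 = 22.

22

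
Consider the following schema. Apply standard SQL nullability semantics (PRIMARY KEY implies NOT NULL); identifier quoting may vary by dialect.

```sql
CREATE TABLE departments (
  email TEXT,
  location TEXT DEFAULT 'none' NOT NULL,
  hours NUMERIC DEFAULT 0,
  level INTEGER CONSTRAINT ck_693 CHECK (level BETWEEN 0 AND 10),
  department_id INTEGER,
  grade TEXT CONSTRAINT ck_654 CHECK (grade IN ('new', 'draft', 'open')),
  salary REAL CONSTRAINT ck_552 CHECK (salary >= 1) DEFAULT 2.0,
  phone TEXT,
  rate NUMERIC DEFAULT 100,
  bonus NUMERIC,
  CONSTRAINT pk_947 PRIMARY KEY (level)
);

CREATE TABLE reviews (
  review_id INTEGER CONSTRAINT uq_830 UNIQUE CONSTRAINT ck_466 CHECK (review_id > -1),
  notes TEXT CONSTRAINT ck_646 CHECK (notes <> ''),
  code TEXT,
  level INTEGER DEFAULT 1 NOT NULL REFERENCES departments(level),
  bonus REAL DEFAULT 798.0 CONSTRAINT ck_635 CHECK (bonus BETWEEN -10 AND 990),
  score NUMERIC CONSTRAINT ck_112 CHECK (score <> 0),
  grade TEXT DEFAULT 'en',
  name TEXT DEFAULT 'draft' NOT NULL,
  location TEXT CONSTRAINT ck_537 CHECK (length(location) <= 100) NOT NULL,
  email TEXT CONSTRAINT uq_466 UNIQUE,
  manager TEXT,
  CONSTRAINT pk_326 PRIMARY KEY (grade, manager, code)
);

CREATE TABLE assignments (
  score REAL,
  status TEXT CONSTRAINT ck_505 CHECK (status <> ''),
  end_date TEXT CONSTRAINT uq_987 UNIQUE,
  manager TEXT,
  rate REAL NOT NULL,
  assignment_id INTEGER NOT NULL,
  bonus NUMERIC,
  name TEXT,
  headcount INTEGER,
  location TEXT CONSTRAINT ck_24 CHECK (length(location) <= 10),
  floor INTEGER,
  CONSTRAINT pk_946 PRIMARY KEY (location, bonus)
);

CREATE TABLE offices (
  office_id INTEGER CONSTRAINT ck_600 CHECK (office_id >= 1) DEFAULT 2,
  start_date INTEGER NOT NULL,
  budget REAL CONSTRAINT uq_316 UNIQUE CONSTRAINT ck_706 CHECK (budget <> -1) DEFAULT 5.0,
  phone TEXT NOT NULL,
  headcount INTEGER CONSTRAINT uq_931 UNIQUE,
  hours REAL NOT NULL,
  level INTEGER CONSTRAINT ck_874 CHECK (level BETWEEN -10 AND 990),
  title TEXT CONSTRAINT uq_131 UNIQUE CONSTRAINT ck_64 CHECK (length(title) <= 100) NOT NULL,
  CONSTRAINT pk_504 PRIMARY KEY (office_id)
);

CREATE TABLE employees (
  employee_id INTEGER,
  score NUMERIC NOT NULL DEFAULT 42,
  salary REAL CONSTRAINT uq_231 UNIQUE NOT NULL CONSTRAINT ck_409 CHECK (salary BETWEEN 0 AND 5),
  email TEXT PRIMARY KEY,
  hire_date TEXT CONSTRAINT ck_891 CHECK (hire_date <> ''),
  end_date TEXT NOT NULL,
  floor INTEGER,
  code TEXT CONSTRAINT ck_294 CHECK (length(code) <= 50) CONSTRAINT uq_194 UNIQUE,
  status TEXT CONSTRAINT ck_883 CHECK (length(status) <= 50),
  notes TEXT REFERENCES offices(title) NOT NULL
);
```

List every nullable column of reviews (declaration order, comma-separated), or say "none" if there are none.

- review_id: CHECK does not forbid NULL (a CHECK constraint passes when its expression is NULL) → nullable.
- notes: CHECK does not forbid NULL (a CHECK constraint passes when its expression is NULL) → nullable.
- code: part of the PRIMARY KEY, which implies NOT NULL → not nullable.
- level: declared NOT NULL → not nullable.
- bonus: CHECK does not forbid NULL (a CHECK constraint passes when its expression is NULL) → nullable.
- score: CHECK does not forbid NULL (a CHECK constraint passes when its expression is NULL) → nullable.
- grade: part of the PRIMARY KEY, which implies NOT NULL → not nullable.
- name: declared NOT NULL → not nullable.
- location: declared NOT NULL → not nullable.
- email: UNIQUE does not imply NOT NULL → nullable.
- manager: part of the PRIMARY KEY, which implies NOT NULL → not nullable.

review_id, notes, bonus, score, email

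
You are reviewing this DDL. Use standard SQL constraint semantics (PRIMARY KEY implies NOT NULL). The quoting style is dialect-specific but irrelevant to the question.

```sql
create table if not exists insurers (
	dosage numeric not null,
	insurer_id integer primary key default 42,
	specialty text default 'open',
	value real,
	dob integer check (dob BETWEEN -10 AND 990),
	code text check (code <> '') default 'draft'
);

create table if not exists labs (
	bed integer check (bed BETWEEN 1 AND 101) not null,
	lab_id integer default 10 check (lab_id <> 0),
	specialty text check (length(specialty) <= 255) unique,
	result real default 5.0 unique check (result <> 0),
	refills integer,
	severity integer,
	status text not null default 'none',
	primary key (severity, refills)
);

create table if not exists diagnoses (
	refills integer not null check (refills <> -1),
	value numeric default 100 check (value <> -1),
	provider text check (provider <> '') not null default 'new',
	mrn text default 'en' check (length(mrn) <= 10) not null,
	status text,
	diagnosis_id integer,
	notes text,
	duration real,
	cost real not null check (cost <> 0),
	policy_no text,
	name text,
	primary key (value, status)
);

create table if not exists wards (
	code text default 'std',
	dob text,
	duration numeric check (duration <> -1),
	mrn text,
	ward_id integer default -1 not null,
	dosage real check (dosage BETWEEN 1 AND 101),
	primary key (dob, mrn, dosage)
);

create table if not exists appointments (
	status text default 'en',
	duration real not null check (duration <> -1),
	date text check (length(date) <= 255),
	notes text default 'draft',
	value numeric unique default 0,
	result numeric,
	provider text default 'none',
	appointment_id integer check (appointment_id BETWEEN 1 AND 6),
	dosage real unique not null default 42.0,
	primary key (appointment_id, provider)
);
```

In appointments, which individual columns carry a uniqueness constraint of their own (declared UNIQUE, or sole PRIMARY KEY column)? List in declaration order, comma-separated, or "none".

value, dosage

- status: no UNIQUE or single-column PK constraint.
- duration: no UNIQUE or single-column PK constraint.
- date: no UNIQUE or single-column PK constraint.
- notes: no UNIQUE or single-column PK constraint.
- value: declared UNIQUE → unique.
- result: no UNIQUE or single-column PK constraint.
- provider: part of a composite PRIMARY KEY — only the tuple is unique, not this column on its own.
- appointment_id: part of a composite PRIMARY KEY — only the tuple is unique, not this column on its own.
- dosage: declared UNIQUE → unique.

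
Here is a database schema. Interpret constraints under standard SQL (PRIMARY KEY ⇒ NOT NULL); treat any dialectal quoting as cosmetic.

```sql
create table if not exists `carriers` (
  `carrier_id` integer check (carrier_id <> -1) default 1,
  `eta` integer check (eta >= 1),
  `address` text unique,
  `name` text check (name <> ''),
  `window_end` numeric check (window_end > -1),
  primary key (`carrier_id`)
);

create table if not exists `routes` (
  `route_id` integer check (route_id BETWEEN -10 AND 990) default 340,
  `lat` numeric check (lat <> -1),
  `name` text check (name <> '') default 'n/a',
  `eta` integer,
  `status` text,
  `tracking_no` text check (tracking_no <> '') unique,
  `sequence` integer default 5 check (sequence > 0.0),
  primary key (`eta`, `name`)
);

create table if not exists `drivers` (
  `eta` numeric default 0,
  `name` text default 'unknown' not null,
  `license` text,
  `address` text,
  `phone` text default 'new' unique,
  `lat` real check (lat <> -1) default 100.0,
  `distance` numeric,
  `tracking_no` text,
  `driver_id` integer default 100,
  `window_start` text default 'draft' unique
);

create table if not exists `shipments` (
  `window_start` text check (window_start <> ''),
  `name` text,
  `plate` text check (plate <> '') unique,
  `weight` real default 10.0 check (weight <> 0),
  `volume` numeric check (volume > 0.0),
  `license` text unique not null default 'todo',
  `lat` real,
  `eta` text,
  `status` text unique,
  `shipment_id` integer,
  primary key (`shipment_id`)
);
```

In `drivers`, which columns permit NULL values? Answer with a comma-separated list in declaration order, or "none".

eta, license, address, phone, lat, distance, tracking_no, driver_id, window_start

- eta: DEFAULT only fills an omitted column; an explicit NULL is still allowed → nullable.
- name: declared NOT NULL → not nullable.
- license: no NOT NULL constraint applies → nullable.
- address: no NOT NULL constraint applies → nullable.
- phone: UNIQUE does not imply NOT NULL → nullable.
- lat: CHECK does not forbid NULL (a CHECK constraint passes when its expression is NULL) → nullable.
- distance: no NOT NULL constraint applies → nullable.
- tracking_no: no NOT NULL constraint applies → nullable.
- driver_id: DEFAULT only fills an omitted column; an explicit NULL is still allowed → nullable.
- window_start: UNIQUE does not imply NOT NULL → nullable.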